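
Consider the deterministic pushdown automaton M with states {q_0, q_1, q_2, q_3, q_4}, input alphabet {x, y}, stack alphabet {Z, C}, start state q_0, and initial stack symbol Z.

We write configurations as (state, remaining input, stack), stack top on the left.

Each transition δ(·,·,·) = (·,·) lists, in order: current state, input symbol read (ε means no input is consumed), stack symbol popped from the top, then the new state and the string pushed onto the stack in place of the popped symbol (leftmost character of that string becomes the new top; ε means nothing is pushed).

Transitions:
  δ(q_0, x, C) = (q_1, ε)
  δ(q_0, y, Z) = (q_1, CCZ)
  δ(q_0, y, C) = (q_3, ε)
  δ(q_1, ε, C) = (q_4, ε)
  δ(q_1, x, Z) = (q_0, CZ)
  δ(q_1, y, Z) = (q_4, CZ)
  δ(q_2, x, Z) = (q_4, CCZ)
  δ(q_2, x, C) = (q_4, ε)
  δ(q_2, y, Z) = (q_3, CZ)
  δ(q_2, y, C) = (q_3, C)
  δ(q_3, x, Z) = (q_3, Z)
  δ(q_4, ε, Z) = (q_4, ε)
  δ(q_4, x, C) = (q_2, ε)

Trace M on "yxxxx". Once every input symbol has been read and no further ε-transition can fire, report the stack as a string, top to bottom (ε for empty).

(q_0, yxxxx, Z)
  read y, top Z: go to q_1, push CCZ → (q_1, xxxx, CCZ)
  ε-move, top C: go to q_4, push ε → (q_4, xxxx, CZ)
  read x, top C: go to q_2, push ε → (q_2, xxx, Z)
  read x, top Z: go to q_4, push CCZ → (q_4, xx, CCZ)
  read x, top C: go to q_2, push ε → (q_2, x, CZ)
  read x, top C: go to q_4, push ε → (q_4, ε, Z)
  ε-move, top Z: go to q_4, push ε → (q_4, ε, ε)
All input consumed in state q_4 with stack ε.

ε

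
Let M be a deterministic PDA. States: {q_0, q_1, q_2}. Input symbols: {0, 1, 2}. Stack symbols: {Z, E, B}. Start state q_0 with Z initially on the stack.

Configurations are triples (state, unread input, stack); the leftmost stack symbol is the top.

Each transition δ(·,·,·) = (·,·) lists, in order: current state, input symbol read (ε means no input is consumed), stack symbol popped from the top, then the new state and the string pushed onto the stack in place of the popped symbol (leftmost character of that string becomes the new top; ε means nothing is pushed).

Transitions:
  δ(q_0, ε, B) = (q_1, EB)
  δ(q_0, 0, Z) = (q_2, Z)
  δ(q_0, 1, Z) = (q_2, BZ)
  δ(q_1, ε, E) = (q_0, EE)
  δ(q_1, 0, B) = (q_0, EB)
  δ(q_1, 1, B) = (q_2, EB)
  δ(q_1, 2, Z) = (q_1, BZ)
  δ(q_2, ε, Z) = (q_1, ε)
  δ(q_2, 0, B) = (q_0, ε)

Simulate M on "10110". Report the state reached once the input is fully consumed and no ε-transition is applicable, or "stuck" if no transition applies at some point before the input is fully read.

(q_0, 10110, Z)
  read 1, top Z: go to q_2, push BZ → (q_2, 0110, BZ)
  read 0, top B: go to q_0, push ε → (q_0, 110, Z)
  read 1, top Z: go to q_2, push BZ → (q_2, 10, BZ)
No transition for (q_2, 1, top B); M blocks with input 10 remaining.

stuck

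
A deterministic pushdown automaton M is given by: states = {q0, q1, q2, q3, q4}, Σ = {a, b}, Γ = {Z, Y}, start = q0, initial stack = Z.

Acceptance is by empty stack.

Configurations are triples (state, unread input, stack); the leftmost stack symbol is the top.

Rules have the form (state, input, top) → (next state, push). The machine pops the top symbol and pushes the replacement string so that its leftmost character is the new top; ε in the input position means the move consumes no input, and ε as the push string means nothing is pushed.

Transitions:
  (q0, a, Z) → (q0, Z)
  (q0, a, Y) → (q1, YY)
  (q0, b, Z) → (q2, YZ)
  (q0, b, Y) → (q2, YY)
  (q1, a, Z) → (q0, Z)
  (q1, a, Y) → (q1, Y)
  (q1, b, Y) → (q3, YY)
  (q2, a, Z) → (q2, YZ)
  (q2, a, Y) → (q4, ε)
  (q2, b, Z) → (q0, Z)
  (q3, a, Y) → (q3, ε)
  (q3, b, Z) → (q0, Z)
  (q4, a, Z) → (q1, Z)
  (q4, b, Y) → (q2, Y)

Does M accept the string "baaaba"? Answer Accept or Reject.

(q0, baaaba, Z)
  read b, top Z: go to q2, push YZ → (q2, aaaba, YZ)
  read a, top Y: go to q4, push ε → (q4, aaba, Z)
  read a, top Z: go to q1, push Z → (q1, aba, Z)
  read a, top Z: go to q0, push Z → (q0, ba, Z)
  read b, top Z: go to q2, push YZ → (q2, a, YZ)
  read a, top Y: go to q4, push ε → (q4, ε, Z)
All input consumed; stack is Z, not empty, and no further ε-move applies.

Reject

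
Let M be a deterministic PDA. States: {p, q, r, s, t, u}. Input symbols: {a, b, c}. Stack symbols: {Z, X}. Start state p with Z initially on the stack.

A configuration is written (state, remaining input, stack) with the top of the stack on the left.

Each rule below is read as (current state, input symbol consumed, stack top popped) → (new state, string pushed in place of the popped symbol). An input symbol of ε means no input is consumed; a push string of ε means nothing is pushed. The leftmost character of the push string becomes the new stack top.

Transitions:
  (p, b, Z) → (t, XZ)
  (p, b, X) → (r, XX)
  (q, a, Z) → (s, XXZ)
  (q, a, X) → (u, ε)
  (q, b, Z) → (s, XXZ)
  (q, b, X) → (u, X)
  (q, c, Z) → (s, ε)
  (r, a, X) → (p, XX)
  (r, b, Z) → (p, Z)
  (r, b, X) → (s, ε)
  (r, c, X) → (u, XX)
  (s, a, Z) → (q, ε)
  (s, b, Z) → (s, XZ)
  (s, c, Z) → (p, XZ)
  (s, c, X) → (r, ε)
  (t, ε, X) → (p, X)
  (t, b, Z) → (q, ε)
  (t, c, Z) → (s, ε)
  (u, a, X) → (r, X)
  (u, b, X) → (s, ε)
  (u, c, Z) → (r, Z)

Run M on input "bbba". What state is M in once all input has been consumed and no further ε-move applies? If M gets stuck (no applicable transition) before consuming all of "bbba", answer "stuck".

stuck

(p, bbba, Z)
  read b, top Z: go to t, push XZ → (t, bba, XZ)
  ε-move, top X: go to p, push X → (p, bba, XZ)
  read b, top X: go to r, push XX → (r, ba, XXZ)
  read b, top X: go to s, push ε → (s, a, XZ)
No transition for (s, a, top X); M blocks with input a remaining.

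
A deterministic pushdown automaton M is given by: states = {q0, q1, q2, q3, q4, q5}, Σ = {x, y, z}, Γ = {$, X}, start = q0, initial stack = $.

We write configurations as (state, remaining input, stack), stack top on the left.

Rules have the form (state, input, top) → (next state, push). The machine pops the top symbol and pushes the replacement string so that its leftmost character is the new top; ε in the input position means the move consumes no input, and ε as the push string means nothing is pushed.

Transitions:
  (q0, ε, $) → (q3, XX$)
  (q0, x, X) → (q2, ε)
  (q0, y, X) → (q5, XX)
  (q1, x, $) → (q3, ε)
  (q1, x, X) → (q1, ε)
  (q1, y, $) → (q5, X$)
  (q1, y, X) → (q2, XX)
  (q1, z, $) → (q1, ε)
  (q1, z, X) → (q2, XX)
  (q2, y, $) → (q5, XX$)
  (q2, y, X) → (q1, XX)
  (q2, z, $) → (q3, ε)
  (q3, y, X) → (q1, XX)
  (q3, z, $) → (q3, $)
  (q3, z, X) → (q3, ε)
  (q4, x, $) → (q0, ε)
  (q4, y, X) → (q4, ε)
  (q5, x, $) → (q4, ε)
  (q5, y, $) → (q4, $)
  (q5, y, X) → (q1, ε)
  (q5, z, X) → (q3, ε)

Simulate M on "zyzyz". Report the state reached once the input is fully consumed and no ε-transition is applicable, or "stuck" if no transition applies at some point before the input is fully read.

(q0, zyzyz, $)
  ε-move, top $: go to q3, push XX$ → (q3, zyzyz, XX$)
  read z, top X: go to q3, push ε → (q3, yzyz, X$)
  read y, top X: go to q1, push XX → (q1, zyz, XX$)
  read z, top X: go to q2, push XX → (q2, yz, XXX$)
  read y, top X: go to q1, push XX → (q1, z, XXXX$)
  read z, top X: go to q2, push XX → (q2, ε, XXXXX$)
All input consumed; M is in state q2.

q2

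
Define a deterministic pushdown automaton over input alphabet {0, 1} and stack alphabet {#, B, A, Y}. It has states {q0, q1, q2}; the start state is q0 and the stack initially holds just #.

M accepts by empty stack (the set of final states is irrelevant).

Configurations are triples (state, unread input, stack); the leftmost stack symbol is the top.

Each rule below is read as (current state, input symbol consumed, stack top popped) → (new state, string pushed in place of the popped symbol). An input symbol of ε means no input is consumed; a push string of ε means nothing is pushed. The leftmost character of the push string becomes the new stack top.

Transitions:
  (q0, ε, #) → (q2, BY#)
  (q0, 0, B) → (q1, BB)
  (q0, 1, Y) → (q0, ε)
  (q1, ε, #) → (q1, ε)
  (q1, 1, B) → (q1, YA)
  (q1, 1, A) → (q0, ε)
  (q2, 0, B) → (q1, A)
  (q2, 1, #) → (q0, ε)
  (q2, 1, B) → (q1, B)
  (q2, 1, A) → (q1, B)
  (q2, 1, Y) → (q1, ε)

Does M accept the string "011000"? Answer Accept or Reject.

Reject

(q0, 011000, #)
  ε-move, top #: go to q2, push BY# → (q2, 011000, BY#)
  read 0, top B: go to q1, push A → (q1, 11000, AY#)
  read 1, top A: go to q0, push ε → (q0, 1000, Y#)
  read 1, top Y: go to q0, push ε → (q0, 000, #)
  ε-move, top #: go to q2, push BY# → (q2, 000, BY#)
  read 0, top B: go to q1, push A → (q1, 00, AY#)
No transition applies at (q1, 00, AY#); input not fully consumed.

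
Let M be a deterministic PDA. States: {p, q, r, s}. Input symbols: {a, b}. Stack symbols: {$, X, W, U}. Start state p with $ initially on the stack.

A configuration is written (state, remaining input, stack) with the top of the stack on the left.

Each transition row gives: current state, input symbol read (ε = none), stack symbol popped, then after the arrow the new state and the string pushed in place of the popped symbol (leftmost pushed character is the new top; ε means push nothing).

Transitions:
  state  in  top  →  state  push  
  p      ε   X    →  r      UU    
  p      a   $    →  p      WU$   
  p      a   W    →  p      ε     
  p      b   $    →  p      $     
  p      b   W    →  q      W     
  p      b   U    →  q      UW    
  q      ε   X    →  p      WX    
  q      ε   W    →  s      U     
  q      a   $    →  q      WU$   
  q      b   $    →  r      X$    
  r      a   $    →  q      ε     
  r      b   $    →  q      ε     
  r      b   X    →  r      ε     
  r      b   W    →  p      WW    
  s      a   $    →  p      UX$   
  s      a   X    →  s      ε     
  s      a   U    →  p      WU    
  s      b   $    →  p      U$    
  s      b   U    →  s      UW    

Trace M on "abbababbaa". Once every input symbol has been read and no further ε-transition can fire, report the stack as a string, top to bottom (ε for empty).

(p, abbababbaa, $)
  read a, top $: go to p, push WU$ → (p, bbababbaa, WU$)
  read b, top W: go to q, push W → (q, bababbaa, WU$)
  ε-move, top W: go to s, push U → (s, bababbaa, UU$)
  read b, top U: go to s, push UW → (s, ababbaa, UWU$)
  read a, top U: go to p, push WU → (p, babbaa, WUWU$)
  read b, top W: go to q, push W → (q, abbaa, WUWU$)
  ε-move, top W: go to s, push U → (s, abbaa, UUWU$)
  read a, top U: go to p, push WU → (p, bbaa, WUUWU$)
  read b, top W: go to q, push W → (q, baa, WUUWU$)
  ε-move, top W: go to s, push U → (s, baa, UUUWU$)
  read b, top U: go to s, push UW → (s, aa, UWUUWU$)
  read a, top U: go to p, push WU → (p, a, WUWUUWU$)
  read a, top W: go to p, push ε → (p, ε, UWUUWU$)
All input consumed in state p with stack UWUUWU$.

UWUUWU$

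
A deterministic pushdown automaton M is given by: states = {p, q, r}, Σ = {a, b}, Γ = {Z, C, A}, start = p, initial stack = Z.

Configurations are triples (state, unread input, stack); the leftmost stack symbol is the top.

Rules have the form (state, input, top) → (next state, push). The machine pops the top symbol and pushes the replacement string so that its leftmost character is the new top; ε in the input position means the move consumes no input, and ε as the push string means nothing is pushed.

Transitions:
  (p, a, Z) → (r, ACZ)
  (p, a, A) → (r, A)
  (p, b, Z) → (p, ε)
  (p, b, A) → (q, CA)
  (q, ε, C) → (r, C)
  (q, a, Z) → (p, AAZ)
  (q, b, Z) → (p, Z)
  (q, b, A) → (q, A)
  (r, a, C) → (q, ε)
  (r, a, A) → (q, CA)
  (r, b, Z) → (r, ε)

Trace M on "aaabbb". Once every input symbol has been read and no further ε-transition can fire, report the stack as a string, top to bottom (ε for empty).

ACZ

(p, aaabbb, Z) ⊢ (r, aabbb, ACZ) ⊢ (q, abbb, CACZ) ⊢ (r, abbb, CACZ) ⊢ (q, bbb, ACZ) ⊢ (q, bb, ACZ) ⊢ (q, b, ACZ) ⊢ (q, ε, ACZ)
All input consumed in state q with stack ACZ.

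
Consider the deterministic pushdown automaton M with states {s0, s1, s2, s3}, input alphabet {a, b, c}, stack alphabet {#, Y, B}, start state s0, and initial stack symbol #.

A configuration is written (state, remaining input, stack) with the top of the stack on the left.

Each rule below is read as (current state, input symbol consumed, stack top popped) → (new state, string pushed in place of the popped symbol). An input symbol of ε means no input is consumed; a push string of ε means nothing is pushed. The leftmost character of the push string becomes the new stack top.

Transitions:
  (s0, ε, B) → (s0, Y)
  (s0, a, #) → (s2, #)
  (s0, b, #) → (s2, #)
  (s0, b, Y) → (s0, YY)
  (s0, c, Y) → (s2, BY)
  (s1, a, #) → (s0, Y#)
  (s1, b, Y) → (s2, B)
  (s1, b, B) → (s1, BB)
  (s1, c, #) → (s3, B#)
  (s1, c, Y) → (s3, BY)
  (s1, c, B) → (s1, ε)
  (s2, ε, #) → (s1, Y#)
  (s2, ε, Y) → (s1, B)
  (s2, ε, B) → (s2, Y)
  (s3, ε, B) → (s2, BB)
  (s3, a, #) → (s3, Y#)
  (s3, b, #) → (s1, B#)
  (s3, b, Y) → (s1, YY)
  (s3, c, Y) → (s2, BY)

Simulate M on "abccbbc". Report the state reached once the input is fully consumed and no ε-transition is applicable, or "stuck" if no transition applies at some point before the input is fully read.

(s0, abccbbc, #) ⊢ (s2, bccbbc, #) ⊢ (s1, bccbbc, Y#) ⊢ (s2, ccbbc, B#) ⊢ (s2, ccbbc, Y#) ⊢ (s1, ccbbc, B#) ⊢ (s1, cbbc, #) ⊢ (s3, bbc, B#) ⊢ (s2, bbc, BB#) ⊢ (s2, bbc, YB#) ⊢ (s1, bbc, BB#) ⊢ (s1, bc, BBB#) ⊢ (s1, c, BBBB#) ⊢ (s1, ε, BBB#)
All input consumed; M is in state s1.

s1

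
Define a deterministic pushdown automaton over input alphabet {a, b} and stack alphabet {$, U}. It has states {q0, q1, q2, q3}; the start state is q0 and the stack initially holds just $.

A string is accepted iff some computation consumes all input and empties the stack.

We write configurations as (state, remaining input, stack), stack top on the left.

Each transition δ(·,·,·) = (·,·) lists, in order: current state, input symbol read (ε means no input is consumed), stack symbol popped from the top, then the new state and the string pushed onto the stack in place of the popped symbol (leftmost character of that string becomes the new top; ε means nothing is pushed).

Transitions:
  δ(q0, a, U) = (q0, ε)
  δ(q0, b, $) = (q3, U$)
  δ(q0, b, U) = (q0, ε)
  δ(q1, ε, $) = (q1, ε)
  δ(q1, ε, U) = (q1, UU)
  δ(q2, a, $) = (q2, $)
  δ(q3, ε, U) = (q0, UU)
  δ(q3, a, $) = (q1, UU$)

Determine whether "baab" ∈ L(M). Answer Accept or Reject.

Reject

(q0, baab, $)
  read b, top $: go to q3, push U$ → (q3, aab, U$)
  ε-move, top U: go to q0, push UU → (q0, aab, UU$)
  read a, top U: go to q0, push ε → (q0, ab, U$)
  read a, top U: go to q0, push ε → (q0, b, $)
  read b, top $: go to q3, push U$ → (q3, ε, U$)
  ε-move, top U: go to q0, push UU → (q0, ε, UU$)
All input consumed; stack is UU$, not empty, and no further ε-move applies.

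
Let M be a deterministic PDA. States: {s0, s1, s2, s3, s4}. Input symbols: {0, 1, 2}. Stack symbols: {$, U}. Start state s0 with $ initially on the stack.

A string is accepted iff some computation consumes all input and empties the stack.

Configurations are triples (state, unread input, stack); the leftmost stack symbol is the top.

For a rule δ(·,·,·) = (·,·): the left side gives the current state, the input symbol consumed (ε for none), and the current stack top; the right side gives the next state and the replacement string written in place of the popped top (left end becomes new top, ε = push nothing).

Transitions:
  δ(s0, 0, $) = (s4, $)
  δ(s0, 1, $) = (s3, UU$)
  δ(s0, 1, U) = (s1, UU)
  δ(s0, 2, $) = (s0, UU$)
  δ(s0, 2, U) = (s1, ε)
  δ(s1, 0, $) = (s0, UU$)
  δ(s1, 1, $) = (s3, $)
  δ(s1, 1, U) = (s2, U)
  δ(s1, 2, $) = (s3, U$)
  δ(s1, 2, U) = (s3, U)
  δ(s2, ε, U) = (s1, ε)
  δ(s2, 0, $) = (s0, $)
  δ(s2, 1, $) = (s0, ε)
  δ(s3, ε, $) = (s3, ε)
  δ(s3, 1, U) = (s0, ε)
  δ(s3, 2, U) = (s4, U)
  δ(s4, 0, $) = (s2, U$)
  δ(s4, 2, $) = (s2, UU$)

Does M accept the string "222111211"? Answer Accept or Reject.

Reject

(s0, 222111211, $)
  read 2, top $: go to s0, push UU$ → (s0, 22111211, UU$)
  read 2, top U: go to s1, push ε → (s1, 2111211, U$)
  read 2, top U: go to s3, push U → (s3, 111211, U$)
  read 1, top U: go to s0, push ε → (s0, 11211, $)
  read 1, top $: go to s3, push UU$ → (s3, 1211, UU$)
  read 1, top U: go to s0, push ε → (s0, 211, U$)
  read 2, top U: go to s1, push ε → (s1, 11, $)
  read 1, top $: go to s3, push $ → (s3, 1, $)
  ε-move, top $: go to s3, push ε → (s3, 1, ε)
No transition applies at (s3, 1, ε); input not fully consumed.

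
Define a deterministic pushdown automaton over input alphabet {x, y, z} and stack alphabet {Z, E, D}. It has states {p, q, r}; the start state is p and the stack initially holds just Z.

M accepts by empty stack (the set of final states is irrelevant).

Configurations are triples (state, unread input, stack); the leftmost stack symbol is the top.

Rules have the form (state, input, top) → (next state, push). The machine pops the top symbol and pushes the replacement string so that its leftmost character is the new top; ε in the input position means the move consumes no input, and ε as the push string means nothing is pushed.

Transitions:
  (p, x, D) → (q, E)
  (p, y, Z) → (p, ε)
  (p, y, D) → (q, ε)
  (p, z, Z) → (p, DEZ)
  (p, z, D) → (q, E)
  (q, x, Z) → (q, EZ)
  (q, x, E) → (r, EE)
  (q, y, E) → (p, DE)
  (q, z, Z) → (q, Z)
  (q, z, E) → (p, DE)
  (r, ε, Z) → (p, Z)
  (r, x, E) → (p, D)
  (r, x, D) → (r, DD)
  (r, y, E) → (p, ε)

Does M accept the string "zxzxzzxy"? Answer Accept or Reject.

(p, zxzxzzxy, Z)
  read z, top Z: go to p, push DEZ → (p, xzxzzxy, DEZ)
  read x, top D: go to q, push E → (q, zxzzxy, EEZ)
  read z, top E: go to p, push DE → (p, xzzxy, DEEZ)
  read x, top D: go to q, push E → (q, zzxy, EEEZ)
  read z, top E: go to p, push DE → (p, zxy, DEEEZ)
  read z, top D: go to q, push E → (q, xy, EEEEZ)
  read x, top E: go to r, push EE → (r, y, EEEEEZ)
  read y, top E: go to p, push ε → (p, ε, EEEEZ)
All input consumed; stack is EEEEZ, not empty, and no further ε-move applies.

Reject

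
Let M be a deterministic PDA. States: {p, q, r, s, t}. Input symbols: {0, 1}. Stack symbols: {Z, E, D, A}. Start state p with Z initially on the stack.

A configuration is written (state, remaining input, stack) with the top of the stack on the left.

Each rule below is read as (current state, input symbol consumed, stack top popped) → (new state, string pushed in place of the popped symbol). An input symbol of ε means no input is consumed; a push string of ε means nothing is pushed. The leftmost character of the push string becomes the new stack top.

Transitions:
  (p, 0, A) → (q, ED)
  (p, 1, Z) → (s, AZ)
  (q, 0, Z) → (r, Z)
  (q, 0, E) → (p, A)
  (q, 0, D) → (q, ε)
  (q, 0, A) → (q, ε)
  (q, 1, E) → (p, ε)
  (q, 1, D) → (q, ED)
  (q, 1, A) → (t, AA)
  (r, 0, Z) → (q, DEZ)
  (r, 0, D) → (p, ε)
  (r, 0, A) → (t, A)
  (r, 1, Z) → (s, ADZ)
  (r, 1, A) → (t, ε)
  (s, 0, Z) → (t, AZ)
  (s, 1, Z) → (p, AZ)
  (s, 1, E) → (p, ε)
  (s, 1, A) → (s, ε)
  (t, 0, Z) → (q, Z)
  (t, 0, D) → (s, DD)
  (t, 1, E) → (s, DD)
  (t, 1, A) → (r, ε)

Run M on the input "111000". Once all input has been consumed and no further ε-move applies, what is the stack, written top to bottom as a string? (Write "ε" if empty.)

EDDZ

(p, 111000, Z)
  read 1, top Z: go to s, push AZ → (s, 11000, AZ)
  read 1, top A: go to s, push ε → (s, 1000, Z)
  read 1, top Z: go to p, push AZ → (p, 000, AZ)
  read 0, top A: go to q, push ED → (q, 00, EDZ)
  read 0, top E: go to p, push A → (p, 0, ADZ)
  read 0, top A: go to q, push ED → (q, ε, EDDZ)
All input consumed in state q with stack EDDZ.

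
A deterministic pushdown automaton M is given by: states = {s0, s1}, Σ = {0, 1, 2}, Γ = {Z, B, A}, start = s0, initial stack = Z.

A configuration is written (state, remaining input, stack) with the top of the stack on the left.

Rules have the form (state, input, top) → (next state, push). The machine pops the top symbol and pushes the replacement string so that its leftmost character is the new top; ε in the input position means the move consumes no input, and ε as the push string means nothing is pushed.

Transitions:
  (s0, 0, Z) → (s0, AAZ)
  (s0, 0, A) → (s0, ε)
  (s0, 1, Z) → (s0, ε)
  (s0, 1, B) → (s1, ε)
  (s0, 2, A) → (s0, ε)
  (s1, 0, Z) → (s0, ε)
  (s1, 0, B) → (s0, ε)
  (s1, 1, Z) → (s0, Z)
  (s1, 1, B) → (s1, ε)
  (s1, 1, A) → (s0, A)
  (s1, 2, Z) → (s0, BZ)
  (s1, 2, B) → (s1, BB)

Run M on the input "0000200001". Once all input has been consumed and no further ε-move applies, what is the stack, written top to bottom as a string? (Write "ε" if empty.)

(s0, 0000200001, Z) ⊢ (s0, 000200001, AAZ) ⊢ (s0, 00200001, AZ) ⊢ (s0, 0200001, Z) ⊢ (s0, 200001, AAZ) ⊢ (s0, 00001, AZ) ⊢ (s0, 0001, Z) ⊢ (s0, 001, AAZ) ⊢ (s0, 01, AZ) ⊢ (s0, 1, Z) ⊢ (s0, ε, ε)
All input consumed in state s0 with stack ε.

ε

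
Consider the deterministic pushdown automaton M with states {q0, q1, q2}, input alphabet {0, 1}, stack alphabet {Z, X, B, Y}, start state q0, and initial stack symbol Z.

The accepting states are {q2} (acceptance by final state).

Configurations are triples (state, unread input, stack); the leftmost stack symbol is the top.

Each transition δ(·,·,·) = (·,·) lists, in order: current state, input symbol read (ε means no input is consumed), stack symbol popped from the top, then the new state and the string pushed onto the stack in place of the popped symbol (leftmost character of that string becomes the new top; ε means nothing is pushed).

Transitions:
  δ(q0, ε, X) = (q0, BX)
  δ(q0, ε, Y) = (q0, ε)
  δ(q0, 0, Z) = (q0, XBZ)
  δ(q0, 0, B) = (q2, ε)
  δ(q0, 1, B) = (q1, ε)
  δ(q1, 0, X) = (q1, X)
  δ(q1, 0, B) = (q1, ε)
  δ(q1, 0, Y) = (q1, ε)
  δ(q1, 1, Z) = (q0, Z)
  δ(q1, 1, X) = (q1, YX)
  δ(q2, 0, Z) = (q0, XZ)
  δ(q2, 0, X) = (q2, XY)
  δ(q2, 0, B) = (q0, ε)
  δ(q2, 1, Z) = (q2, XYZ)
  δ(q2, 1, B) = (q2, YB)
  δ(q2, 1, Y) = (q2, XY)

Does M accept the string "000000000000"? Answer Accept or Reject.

(q0, 000000000000, Z)
  read 0, top Z: go to q0, push XBZ → (q0, 00000000000, XBZ)
  ε-move, top X: go to q0, push BX → (q0, 00000000000, BXBZ)
  read 0, top B: go to q2, push ε → (q2, 0000000000, XBZ)
  read 0, top X: go to q2, push XY → (q2, 000000000, XYBZ)
  read 0, top X: go to q2, push XY → (q2, 00000000, XYYBZ)
  read 0, top X: go to q2, push XY → (q2, 0000000, XYYYBZ)
  read 0, top X: go to q2, push XY → (q2, 000000, XYYYYBZ)
  read 0, top X: go to q2, push XY → (q2, 00000, XYYYYYBZ)
  read 0, top X: go to q2, push XY → (q2, 0000, XYYYYYYBZ)
  read 0, top X: go to q2, push XY → (q2, 000, XYYYYYYYBZ)
  read 0, top X: go to q2, push XY → (q2, 00, XYYYYYYYYBZ)
  read 0, top X: go to q2, push XY → (q2, 0, XYYYYYYYYYBZ)
  read 0, top X: go to q2, push XY → (q2, ε, XYYYYYYYYYYBZ)
All input consumed; state q2 ∈ F.

Accept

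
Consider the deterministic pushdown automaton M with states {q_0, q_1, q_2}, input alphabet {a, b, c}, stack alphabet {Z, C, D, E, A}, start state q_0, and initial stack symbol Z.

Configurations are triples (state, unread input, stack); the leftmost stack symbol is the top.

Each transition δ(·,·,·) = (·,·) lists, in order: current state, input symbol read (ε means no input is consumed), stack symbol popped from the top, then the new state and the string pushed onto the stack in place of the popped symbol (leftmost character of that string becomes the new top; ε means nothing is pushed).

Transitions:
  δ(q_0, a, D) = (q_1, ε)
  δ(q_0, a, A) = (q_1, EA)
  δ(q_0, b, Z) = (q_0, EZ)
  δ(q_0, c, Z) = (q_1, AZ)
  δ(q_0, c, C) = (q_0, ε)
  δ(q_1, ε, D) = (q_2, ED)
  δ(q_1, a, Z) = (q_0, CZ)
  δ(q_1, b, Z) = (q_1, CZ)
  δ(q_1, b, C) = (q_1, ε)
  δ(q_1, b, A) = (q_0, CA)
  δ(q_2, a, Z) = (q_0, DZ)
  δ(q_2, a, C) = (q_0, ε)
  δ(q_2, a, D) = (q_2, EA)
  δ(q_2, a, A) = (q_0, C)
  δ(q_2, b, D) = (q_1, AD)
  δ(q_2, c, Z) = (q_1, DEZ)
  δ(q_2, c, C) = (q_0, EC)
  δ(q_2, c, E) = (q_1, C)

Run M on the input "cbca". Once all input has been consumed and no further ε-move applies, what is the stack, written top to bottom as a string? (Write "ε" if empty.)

EAZ

(q_0, cbca, Z)
  read c, top Z: go to q_1, push AZ → (q_1, bca, AZ)
  read b, top A: go to q_0, push CA → (q_0, ca, CAZ)
  read c, top C: go to q_0, push ε → (q_0, a, AZ)
  read a, top A: go to q_1, push EA → (q_1, ε, EAZ)
All input consumed in state q_1 with stack EAZ.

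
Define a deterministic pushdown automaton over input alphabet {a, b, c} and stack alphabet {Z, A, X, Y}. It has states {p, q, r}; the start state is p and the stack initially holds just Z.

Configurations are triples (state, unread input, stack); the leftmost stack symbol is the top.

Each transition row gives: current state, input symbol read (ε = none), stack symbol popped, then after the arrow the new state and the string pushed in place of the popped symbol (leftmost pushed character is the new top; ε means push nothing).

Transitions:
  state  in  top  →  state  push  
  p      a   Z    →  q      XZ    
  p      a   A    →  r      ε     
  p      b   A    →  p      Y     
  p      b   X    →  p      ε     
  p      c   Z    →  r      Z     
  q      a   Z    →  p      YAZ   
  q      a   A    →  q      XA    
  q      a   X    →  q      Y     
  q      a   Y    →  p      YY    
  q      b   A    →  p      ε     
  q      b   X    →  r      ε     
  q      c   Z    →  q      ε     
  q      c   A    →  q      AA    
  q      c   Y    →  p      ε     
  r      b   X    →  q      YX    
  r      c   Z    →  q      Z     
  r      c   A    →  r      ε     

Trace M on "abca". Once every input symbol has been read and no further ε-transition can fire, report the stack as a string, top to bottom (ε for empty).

YAZ

(p, abca, Z)
  read a, top Z: go to q, push XZ → (q, bca, XZ)
  read b, top X: go to r, push ε → (r, ca, Z)
  read c, top Z: go to q, push Z → (q, a, Z)
  read a, top Z: go to p, push YAZ → (p, ε, YAZ)
All input consumed in state p with stack YAZ.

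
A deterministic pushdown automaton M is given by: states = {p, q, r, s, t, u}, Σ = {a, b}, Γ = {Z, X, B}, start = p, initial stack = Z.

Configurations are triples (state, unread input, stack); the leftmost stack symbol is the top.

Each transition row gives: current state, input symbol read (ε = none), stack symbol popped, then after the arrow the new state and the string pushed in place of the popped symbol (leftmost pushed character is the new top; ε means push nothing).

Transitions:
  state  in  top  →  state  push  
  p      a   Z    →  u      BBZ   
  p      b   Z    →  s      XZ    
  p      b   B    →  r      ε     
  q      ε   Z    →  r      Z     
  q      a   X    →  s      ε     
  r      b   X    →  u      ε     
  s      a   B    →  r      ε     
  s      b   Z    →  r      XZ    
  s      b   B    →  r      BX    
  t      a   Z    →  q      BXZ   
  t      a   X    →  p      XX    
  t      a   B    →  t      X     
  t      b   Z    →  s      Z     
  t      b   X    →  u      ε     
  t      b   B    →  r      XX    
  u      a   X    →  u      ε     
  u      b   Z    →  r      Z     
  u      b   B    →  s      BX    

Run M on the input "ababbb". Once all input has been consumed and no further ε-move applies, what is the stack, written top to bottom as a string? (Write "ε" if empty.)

BXXZ

(p, ababbb, Z)
  read a, top Z: go to u, push BBZ → (u, babbb, BBZ)
  read b, top B: go to s, push BX → (s, abbb, BXBZ)
  read a, top B: go to r, push ε → (r, bbb, XBZ)
  read b, top X: go to u, push ε → (u, bb, BZ)
  read b, top B: go to s, push BX → (s, b, BXZ)
  read b, top B: go to r, push BX → (r, ε, BXXZ)
All input consumed in state r with stack BXXZ.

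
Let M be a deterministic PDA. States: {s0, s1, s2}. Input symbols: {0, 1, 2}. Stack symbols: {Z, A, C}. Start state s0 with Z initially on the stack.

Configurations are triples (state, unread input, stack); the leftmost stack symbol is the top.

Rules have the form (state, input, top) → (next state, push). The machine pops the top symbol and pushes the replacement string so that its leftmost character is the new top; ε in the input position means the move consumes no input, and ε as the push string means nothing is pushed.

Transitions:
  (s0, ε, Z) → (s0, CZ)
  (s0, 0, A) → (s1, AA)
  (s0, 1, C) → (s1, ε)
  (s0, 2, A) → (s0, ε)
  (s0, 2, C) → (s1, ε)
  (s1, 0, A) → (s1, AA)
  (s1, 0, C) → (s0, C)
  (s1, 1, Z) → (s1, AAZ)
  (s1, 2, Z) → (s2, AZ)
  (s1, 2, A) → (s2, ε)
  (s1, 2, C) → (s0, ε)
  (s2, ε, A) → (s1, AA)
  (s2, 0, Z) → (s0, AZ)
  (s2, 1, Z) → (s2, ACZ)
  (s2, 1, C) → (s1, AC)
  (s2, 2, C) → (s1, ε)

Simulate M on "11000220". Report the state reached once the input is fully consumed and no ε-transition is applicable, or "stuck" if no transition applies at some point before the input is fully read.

s1

(s0, 11000220, Z)
  ε-move, top Z: go to s0, push CZ → (s0, 11000220, CZ)
  read 1, top C: go to s1, push ε → (s1, 1000220, Z)
  read 1, top Z: go to s1, push AAZ → (s1, 000220, AAZ)
  read 0, top A: go to s1, push AA → (s1, 00220, AAAZ)
  read 0, top A: go to s1, push AA → (s1, 0220, AAAAZ)
  read 0, top A: go to s1, push AA → (s1, 220, AAAAAZ)
  read 2, top A: go to s2, push ε → (s2, 20, AAAAZ)
  ε-move, top A: go to s1, push AA → (s1, 20, AAAAAZ)
  read 2, top A: go to s2, push ε → (s2, 0, AAAAZ)
  ε-move, top A: go to s1, push AA → (s1, 0, AAAAAZ)
  read 0, top A: go to s1, push AA → (s1, ε, AAAAAAZ)
All input consumed; M is in state s1.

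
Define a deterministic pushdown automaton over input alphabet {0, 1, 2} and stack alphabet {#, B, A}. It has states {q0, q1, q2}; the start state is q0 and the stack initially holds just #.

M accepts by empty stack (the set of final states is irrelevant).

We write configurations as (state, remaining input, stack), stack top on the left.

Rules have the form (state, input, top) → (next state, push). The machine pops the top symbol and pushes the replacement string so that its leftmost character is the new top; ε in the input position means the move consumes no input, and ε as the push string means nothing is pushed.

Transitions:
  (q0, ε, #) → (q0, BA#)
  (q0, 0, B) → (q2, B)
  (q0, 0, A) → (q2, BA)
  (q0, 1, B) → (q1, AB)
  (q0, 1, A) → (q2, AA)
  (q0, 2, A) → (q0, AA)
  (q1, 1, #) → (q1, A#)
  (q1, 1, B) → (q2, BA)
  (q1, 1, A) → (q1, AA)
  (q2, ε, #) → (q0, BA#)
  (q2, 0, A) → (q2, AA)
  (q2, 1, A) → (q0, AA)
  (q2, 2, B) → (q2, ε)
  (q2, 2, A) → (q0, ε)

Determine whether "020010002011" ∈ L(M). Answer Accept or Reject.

Reject

(q0, 020010002011, #)
  ε-move, top #: go to q0, push BA# → (q0, 020010002011, BA#)
  read 0, top B: go to q2, push B → (q2, 20010002011, BA#)
  read 2, top B: go to q2, push ε → (q2, 0010002011, A#)
  read 0, top A: go to q2, push AA → (q2, 010002011, AA#)
  read 0, top A: go to q2, push AA → (q2, 10002011, AAA#)
  read 1, top A: go to q0, push AA → (q0, 0002011, AAAA#)
  read 0, top A: go to q2, push BA → (q2, 002011, BAAAA#)
No transition applies at (q2, 002011, BAAAA#); input not fully consumed.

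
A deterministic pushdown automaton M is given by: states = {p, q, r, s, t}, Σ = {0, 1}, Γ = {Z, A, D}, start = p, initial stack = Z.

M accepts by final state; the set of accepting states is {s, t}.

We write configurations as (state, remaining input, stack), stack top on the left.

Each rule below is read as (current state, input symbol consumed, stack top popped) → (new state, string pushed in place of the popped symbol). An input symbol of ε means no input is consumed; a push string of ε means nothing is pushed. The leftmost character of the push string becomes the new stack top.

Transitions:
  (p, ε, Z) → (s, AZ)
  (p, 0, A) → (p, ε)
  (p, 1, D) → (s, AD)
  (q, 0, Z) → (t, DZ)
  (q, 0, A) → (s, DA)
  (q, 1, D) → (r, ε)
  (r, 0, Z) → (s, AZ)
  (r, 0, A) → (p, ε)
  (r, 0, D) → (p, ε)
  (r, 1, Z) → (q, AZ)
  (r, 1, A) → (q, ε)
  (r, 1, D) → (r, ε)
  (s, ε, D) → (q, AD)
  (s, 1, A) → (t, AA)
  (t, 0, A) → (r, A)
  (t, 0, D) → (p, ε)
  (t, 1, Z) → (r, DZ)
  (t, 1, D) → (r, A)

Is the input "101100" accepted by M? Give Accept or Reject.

Reject

(p, 101100, Z)
  ε-move, top Z: go to s, push AZ → (s, 101100, AZ)
  read 1, top A: go to t, push AA → (t, 01100, AAZ)
  read 0, top A: go to r, push A → (r, 1100, AAZ)
  read 1, top A: go to q, push ε → (q, 100, AZ)
No transition applies at (q, 100, AZ); input not fully consumed.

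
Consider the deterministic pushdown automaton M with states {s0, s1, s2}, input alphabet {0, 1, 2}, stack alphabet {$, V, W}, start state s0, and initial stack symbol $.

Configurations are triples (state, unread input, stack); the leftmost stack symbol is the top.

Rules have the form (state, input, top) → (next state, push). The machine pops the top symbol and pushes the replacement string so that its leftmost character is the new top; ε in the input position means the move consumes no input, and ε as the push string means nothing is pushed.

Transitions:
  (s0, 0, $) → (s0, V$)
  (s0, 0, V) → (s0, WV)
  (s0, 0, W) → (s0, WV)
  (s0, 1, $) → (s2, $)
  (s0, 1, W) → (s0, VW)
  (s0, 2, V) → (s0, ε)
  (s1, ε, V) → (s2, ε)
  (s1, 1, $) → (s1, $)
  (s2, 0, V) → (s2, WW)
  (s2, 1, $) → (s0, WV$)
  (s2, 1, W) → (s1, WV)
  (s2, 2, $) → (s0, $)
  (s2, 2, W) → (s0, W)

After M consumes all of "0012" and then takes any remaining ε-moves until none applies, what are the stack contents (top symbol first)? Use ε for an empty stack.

WV$

(s0, 0012, $)
  read 0, top $: go to s0, push V$ → (s0, 012, V$)
  read 0, top V: go to s0, push WV → (s0, 12, WV$)
  read 1, top W: go to s0, push VW → (s0, 2, VWV$)
  read 2, top V: go to s0, push ε → (s0, ε, WV$)
All input consumed in state s0 with stack WV$.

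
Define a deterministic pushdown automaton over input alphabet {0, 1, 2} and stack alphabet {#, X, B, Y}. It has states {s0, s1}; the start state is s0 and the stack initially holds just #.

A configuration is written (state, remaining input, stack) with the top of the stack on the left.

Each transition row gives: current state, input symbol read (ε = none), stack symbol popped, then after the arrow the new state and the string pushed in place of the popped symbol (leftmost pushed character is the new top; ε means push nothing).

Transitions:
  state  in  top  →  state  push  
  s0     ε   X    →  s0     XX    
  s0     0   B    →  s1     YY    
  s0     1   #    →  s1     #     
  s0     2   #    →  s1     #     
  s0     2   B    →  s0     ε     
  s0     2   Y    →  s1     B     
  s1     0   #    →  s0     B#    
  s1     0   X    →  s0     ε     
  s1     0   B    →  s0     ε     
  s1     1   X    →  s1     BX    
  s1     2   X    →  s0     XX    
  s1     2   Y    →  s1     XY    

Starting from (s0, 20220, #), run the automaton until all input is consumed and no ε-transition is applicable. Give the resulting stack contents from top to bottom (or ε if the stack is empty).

B#

(s0, 20220, #) ⊢ (s1, 0220, #) ⊢ (s0, 220, B#) ⊢ (s0, 20, #) ⊢ (s1, 0, #) ⊢ (s0, ε, B#)
All input consumed in state s0 with stack B#.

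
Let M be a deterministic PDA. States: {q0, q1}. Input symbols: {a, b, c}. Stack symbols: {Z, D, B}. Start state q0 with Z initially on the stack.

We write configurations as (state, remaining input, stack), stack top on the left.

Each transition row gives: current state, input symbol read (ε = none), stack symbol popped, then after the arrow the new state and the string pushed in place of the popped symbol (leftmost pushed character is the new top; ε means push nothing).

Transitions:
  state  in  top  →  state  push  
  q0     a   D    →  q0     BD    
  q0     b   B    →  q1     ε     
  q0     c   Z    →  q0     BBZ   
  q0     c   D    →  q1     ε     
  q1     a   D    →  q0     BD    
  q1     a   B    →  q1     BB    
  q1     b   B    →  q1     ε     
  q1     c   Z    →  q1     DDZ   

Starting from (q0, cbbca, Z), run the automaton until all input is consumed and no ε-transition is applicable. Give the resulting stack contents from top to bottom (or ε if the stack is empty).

(q0, cbbca, Z)
  read c, top Z: go to q0, push BBZ → (q0, bbca, BBZ)
  read b, top B: go to q1, push ε → (q1, bca, BZ)
  read b, top B: go to q1, push ε → (q1, ca, Z)
  read c, top Z: go to q1, push DDZ → (q1, a, DDZ)
  read a, top D: go to q0, push BD → (q0, ε, BDDZ)
All input consumed in state q0 with stack BDDZ.

BDDZ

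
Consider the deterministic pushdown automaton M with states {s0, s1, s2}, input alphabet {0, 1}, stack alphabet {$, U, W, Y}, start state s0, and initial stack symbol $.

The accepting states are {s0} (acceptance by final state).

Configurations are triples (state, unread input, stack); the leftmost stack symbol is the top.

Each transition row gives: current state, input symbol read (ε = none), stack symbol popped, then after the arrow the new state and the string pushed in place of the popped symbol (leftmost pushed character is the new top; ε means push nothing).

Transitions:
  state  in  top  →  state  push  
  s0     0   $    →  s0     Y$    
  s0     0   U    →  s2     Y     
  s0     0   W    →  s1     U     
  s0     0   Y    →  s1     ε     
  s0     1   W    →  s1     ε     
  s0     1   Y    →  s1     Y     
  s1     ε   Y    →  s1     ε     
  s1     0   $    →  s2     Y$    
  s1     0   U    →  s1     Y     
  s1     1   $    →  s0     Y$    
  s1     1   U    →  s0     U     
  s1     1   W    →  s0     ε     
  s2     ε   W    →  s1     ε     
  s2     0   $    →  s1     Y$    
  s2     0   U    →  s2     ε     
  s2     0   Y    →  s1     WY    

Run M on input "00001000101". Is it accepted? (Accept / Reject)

Accept

(s0, 00001000101, $) ⊢ (s0, 0001000101, Y$) ⊢ (s1, 001000101, $) ⊢ (s2, 01000101, Y$) ⊢ (s1, 1000101, WY$) ⊢ (s0, 000101, Y$) ⊢ (s1, 00101, $) ⊢ (s2, 0101, Y$) ⊢ (s1, 101, WY$) ⊢ (s0, 01, Y$) ⊢ (s1, 1, $) ⊢ (s0, ε, Y$)
All input consumed; state s0 ∈ F.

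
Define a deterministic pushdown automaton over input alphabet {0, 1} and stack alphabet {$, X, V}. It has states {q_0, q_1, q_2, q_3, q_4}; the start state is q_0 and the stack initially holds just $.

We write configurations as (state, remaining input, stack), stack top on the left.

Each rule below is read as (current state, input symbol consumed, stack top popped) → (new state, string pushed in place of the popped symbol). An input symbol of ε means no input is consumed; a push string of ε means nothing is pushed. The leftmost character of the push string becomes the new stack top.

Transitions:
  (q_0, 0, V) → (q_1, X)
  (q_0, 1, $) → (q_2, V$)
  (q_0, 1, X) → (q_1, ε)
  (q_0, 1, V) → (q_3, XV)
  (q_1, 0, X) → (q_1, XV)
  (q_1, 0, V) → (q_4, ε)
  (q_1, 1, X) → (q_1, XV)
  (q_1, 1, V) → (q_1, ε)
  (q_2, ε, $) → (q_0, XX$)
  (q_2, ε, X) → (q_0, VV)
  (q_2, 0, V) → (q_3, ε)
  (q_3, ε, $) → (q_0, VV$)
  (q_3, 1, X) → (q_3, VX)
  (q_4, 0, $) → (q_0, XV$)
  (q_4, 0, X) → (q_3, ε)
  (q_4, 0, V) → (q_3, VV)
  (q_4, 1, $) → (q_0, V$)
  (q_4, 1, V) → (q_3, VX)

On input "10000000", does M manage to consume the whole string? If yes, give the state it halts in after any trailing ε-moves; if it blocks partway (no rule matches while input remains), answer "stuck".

(q_0, 10000000, $) ⊢ (q_2, 0000000, V$) ⊢ (q_3, 000000, $) ⊢ (q_0, 000000, VV$) ⊢ (q_1, 00000, XV$) ⊢ (q_1, 0000, XVV$) ⊢ (q_1, 000, XVVV$) ⊢ (q_1, 00, XVVVV$) ⊢ (q_1, 0, XVVVVV$) ⊢ (q_1, ε, XVVVVVV$)
All input consumed; M is in state q_1.

q_1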